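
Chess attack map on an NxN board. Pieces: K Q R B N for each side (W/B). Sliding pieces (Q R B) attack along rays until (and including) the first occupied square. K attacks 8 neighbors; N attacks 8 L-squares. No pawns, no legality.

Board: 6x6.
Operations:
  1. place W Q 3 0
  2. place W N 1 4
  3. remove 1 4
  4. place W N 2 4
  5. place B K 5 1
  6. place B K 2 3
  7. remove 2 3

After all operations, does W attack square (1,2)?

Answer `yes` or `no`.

Op 1: place WQ@(3,0)
Op 2: place WN@(1,4)
Op 3: remove (1,4)
Op 4: place WN@(2,4)
Op 5: place BK@(5,1)
Op 6: place BK@(2,3)
Op 7: remove (2,3)
Per-piece attacks for W:
  WN@(2,4): attacks (4,5) (0,5) (3,2) (4,3) (1,2) (0,3)
  WQ@(3,0): attacks (3,1) (3,2) (3,3) (3,4) (3,5) (4,0) (5,0) (2,0) (1,0) (0,0) (4,1) (5,2) (2,1) (1,2) (0,3)
W attacks (1,2): yes

Answer: yes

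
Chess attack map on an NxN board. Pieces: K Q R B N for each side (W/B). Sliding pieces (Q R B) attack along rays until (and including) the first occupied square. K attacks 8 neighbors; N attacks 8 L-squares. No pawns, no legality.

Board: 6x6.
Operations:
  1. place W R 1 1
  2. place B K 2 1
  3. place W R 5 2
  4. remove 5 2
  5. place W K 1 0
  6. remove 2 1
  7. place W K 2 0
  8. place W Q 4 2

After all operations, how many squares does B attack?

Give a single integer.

Op 1: place WR@(1,1)
Op 2: place BK@(2,1)
Op 3: place WR@(5,2)
Op 4: remove (5,2)
Op 5: place WK@(1,0)
Op 6: remove (2,1)
Op 7: place WK@(2,0)
Op 8: place WQ@(4,2)
Per-piece attacks for B:
Union (0 distinct): (none)

Answer: 0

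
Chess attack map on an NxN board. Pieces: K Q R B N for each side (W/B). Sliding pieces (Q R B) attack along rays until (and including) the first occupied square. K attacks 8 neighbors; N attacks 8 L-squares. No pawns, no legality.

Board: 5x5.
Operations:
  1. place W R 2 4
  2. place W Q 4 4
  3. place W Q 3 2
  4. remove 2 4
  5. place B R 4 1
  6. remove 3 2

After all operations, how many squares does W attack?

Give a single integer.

Op 1: place WR@(2,4)
Op 2: place WQ@(4,4)
Op 3: place WQ@(3,2)
Op 4: remove (2,4)
Op 5: place BR@(4,1)
Op 6: remove (3,2)
Per-piece attacks for W:
  WQ@(4,4): attacks (4,3) (4,2) (4,1) (3,4) (2,4) (1,4) (0,4) (3,3) (2,2) (1,1) (0,0) [ray(0,-1) blocked at (4,1)]
Union (11 distinct): (0,0) (0,4) (1,1) (1,4) (2,2) (2,4) (3,3) (3,4) (4,1) (4,2) (4,3)

Answer: 11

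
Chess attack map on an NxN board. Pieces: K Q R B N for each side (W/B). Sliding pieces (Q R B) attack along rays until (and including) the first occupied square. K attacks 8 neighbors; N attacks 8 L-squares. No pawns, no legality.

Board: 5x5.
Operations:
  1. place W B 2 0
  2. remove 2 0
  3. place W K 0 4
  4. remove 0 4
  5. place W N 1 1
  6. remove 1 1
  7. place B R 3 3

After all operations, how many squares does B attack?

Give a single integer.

Op 1: place WB@(2,0)
Op 2: remove (2,0)
Op 3: place WK@(0,4)
Op 4: remove (0,4)
Op 5: place WN@(1,1)
Op 6: remove (1,1)
Op 7: place BR@(3,3)
Per-piece attacks for B:
  BR@(3,3): attacks (3,4) (3,2) (3,1) (3,0) (4,3) (2,3) (1,3) (0,3)
Union (8 distinct): (0,3) (1,3) (2,3) (3,0) (3,1) (3,2) (3,4) (4,3)

Answer: 8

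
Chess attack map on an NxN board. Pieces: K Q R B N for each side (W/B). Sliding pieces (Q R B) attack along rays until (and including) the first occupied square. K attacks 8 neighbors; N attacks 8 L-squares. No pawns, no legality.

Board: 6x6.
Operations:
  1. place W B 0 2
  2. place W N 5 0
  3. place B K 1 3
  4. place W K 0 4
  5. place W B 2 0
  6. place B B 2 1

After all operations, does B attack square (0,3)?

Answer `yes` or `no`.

Answer: yes

Derivation:
Op 1: place WB@(0,2)
Op 2: place WN@(5,0)
Op 3: place BK@(1,3)
Op 4: place WK@(0,4)
Op 5: place WB@(2,0)
Op 6: place BB@(2,1)
Per-piece attacks for B:
  BK@(1,3): attacks (1,4) (1,2) (2,3) (0,3) (2,4) (2,2) (0,4) (0,2)
  BB@(2,1): attacks (3,2) (4,3) (5,4) (3,0) (1,2) (0,3) (1,0)
B attacks (0,3): yes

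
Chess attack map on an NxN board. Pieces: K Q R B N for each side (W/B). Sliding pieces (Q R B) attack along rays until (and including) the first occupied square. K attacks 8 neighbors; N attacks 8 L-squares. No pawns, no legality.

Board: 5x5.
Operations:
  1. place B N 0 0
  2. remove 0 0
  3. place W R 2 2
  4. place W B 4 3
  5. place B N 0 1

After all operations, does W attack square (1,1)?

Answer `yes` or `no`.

Answer: no

Derivation:
Op 1: place BN@(0,0)
Op 2: remove (0,0)
Op 3: place WR@(2,2)
Op 4: place WB@(4,3)
Op 5: place BN@(0,1)
Per-piece attacks for W:
  WR@(2,2): attacks (2,3) (2,4) (2,1) (2,0) (3,2) (4,2) (1,2) (0,2)
  WB@(4,3): attacks (3,4) (3,2) (2,1) (1,0)
W attacks (1,1): no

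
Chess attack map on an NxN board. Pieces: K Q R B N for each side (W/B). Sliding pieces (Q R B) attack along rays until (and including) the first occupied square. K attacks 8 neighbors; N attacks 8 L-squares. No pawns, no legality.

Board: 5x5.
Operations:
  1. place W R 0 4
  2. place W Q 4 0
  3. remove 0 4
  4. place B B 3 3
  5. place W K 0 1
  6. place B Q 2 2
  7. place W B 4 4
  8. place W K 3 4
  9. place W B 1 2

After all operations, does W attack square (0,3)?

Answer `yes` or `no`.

Op 1: place WR@(0,4)
Op 2: place WQ@(4,0)
Op 3: remove (0,4)
Op 4: place BB@(3,3)
Op 5: place WK@(0,1)
Op 6: place BQ@(2,2)
Op 7: place WB@(4,4)
Op 8: place WK@(3,4)
Op 9: place WB@(1,2)
Per-piece attacks for W:
  WK@(0,1): attacks (0,2) (0,0) (1,1) (1,2) (1,0)
  WB@(1,2): attacks (2,3) (3,4) (2,1) (3,0) (0,3) (0,1) [ray(1,1) blocked at (3,4); ray(-1,-1) blocked at (0,1)]
  WK@(3,4): attacks (3,3) (4,4) (2,4) (4,3) (2,3)
  WQ@(4,0): attacks (4,1) (4,2) (4,3) (4,4) (3,0) (2,0) (1,0) (0,0) (3,1) (2,2) [ray(0,1) blocked at (4,4); ray(-1,1) blocked at (2,2)]
  WB@(4,4): attacks (3,3) [ray(-1,-1) blocked at (3,3)]
W attacks (0,3): yes

Answer: yes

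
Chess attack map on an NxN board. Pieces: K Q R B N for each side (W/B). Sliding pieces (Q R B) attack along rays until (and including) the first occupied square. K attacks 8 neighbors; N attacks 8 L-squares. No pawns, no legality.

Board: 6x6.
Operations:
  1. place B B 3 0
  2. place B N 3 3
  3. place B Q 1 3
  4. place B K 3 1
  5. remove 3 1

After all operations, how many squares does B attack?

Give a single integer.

Answer: 21

Derivation:
Op 1: place BB@(3,0)
Op 2: place BN@(3,3)
Op 3: place BQ@(1,3)
Op 4: place BK@(3,1)
Op 5: remove (3,1)
Per-piece attacks for B:
  BQ@(1,3): attacks (1,4) (1,5) (1,2) (1,1) (1,0) (2,3) (3,3) (0,3) (2,4) (3,5) (2,2) (3,1) (4,0) (0,4) (0,2) [ray(1,0) blocked at (3,3)]
  BB@(3,0): attacks (4,1) (5,2) (2,1) (1,2) (0,3)
  BN@(3,3): attacks (4,5) (5,4) (2,5) (1,4) (4,1) (5,2) (2,1) (1,2)
Union (21 distinct): (0,2) (0,3) (0,4) (1,0) (1,1) (1,2) (1,4) (1,5) (2,1) (2,2) (2,3) (2,4) (2,5) (3,1) (3,3) (3,5) (4,0) (4,1) (4,5) (5,2) (5,4)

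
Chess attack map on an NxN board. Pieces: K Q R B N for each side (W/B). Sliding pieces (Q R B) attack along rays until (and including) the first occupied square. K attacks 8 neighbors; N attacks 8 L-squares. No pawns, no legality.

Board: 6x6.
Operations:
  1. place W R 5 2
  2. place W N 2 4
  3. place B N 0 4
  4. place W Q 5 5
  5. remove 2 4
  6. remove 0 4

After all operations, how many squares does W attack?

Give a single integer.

Answer: 20

Derivation:
Op 1: place WR@(5,2)
Op 2: place WN@(2,4)
Op 3: place BN@(0,4)
Op 4: place WQ@(5,5)
Op 5: remove (2,4)
Op 6: remove (0,4)
Per-piece attacks for W:
  WR@(5,2): attacks (5,3) (5,4) (5,5) (5,1) (5,0) (4,2) (3,2) (2,2) (1,2) (0,2) [ray(0,1) blocked at (5,5)]
  WQ@(5,5): attacks (5,4) (5,3) (5,2) (4,5) (3,5) (2,5) (1,5) (0,5) (4,4) (3,3) (2,2) (1,1) (0,0) [ray(0,-1) blocked at (5,2)]
Union (20 distinct): (0,0) (0,2) (0,5) (1,1) (1,2) (1,5) (2,2) (2,5) (3,2) (3,3) (3,5) (4,2) (4,4) (4,5) (5,0) (5,1) (5,2) (5,3) (5,4) (5,5)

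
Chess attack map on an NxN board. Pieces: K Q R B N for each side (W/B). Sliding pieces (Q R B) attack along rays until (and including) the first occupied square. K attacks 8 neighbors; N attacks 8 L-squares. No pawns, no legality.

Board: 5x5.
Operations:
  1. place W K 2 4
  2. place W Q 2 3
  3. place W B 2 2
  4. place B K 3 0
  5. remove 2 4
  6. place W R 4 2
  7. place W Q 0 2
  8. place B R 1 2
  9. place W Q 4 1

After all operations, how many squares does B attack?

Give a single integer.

Op 1: place WK@(2,4)
Op 2: place WQ@(2,3)
Op 3: place WB@(2,2)
Op 4: place BK@(3,0)
Op 5: remove (2,4)
Op 6: place WR@(4,2)
Op 7: place WQ@(0,2)
Op 8: place BR@(1,2)
Op 9: place WQ@(4,1)
Per-piece attacks for B:
  BR@(1,2): attacks (1,3) (1,4) (1,1) (1,0) (2,2) (0,2) [ray(1,0) blocked at (2,2); ray(-1,0) blocked at (0,2)]
  BK@(3,0): attacks (3,1) (4,0) (2,0) (4,1) (2,1)
Union (11 distinct): (0,2) (1,0) (1,1) (1,3) (1,4) (2,0) (2,1) (2,2) (3,1) (4,0) (4,1)

Answer: 11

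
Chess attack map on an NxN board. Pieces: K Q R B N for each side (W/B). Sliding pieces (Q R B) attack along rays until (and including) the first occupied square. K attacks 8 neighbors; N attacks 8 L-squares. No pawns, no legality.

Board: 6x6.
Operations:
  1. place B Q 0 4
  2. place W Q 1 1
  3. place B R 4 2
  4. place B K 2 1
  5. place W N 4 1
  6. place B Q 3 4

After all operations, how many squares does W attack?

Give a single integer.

Op 1: place BQ@(0,4)
Op 2: place WQ@(1,1)
Op 3: place BR@(4,2)
Op 4: place BK@(2,1)
Op 5: place WN@(4,1)
Op 6: place BQ@(3,4)
Per-piece attacks for W:
  WQ@(1,1): attacks (1,2) (1,3) (1,4) (1,5) (1,0) (2,1) (0,1) (2,2) (3,3) (4,4) (5,5) (2,0) (0,2) (0,0) [ray(1,0) blocked at (2,1)]
  WN@(4,1): attacks (5,3) (3,3) (2,2) (2,0)
Union (15 distinct): (0,0) (0,1) (0,2) (1,0) (1,2) (1,3) (1,4) (1,5) (2,0) (2,1) (2,2) (3,3) (4,4) (5,3) (5,5)

Answer: 15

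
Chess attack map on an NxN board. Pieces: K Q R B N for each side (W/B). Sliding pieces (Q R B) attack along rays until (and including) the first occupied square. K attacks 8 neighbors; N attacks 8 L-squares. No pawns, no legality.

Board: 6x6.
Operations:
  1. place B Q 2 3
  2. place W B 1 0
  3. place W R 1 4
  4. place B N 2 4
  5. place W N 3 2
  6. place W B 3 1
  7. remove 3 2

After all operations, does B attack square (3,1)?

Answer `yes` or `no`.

Answer: no

Derivation:
Op 1: place BQ@(2,3)
Op 2: place WB@(1,0)
Op 3: place WR@(1,4)
Op 4: place BN@(2,4)
Op 5: place WN@(3,2)
Op 6: place WB@(3,1)
Op 7: remove (3,2)
Per-piece attacks for B:
  BQ@(2,3): attacks (2,4) (2,2) (2,1) (2,0) (3,3) (4,3) (5,3) (1,3) (0,3) (3,4) (4,5) (3,2) (4,1) (5,0) (1,4) (1,2) (0,1) [ray(0,1) blocked at (2,4); ray(-1,1) blocked at (1,4)]
  BN@(2,4): attacks (4,5) (0,5) (3,2) (4,3) (1,2) (0,3)
B attacks (3,1): no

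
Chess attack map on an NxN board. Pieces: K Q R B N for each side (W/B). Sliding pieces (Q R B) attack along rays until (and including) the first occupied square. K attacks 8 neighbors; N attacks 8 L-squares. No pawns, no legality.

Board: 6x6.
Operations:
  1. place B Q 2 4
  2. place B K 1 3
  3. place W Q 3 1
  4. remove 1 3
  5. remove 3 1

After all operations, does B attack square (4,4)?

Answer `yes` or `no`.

Answer: yes

Derivation:
Op 1: place BQ@(2,4)
Op 2: place BK@(1,3)
Op 3: place WQ@(3,1)
Op 4: remove (1,3)
Op 5: remove (3,1)
Per-piece attacks for B:
  BQ@(2,4): attacks (2,5) (2,3) (2,2) (2,1) (2,0) (3,4) (4,4) (5,4) (1,4) (0,4) (3,5) (3,3) (4,2) (5,1) (1,5) (1,3) (0,2)
B attacks (4,4): yes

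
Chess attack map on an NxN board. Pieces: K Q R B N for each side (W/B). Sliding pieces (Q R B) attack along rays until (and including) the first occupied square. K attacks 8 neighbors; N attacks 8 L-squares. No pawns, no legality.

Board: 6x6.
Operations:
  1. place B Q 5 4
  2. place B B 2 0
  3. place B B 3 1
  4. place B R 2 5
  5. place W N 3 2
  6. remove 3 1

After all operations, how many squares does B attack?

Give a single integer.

Op 1: place BQ@(5,4)
Op 2: place BB@(2,0)
Op 3: place BB@(3,1)
Op 4: place BR@(2,5)
Op 5: place WN@(3,2)
Op 6: remove (3,1)
Per-piece attacks for B:
  BB@(2,0): attacks (3,1) (4,2) (5,3) (1,1) (0,2)
  BR@(2,5): attacks (2,4) (2,3) (2,2) (2,1) (2,0) (3,5) (4,5) (5,5) (1,5) (0,5) [ray(0,-1) blocked at (2,0)]
  BQ@(5,4): attacks (5,5) (5,3) (5,2) (5,1) (5,0) (4,4) (3,4) (2,4) (1,4) (0,4) (4,5) (4,3) (3,2) [ray(-1,-1) blocked at (3,2)]
Union (24 distinct): (0,2) (0,4) (0,5) (1,1) (1,4) (1,5) (2,0) (2,1) (2,2) (2,3) (2,4) (3,1) (3,2) (3,4) (3,5) (4,2) (4,3) (4,4) (4,5) (5,0) (5,1) (5,2) (5,3) (5,5)

Answer: 24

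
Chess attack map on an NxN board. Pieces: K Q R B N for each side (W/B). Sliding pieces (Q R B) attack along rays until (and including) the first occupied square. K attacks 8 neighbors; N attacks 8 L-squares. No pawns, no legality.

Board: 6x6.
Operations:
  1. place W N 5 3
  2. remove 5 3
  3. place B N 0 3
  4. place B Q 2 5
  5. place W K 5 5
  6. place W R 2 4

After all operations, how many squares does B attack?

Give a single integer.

Op 1: place WN@(5,3)
Op 2: remove (5,3)
Op 3: place BN@(0,3)
Op 4: place BQ@(2,5)
Op 5: place WK@(5,5)
Op 6: place WR@(2,4)
Per-piece attacks for B:
  BN@(0,3): attacks (1,5) (2,4) (1,1) (2,2)
  BQ@(2,5): attacks (2,4) (3,5) (4,5) (5,5) (1,5) (0,5) (3,4) (4,3) (5,2) (1,4) (0,3) [ray(0,-1) blocked at (2,4); ray(1,0) blocked at (5,5); ray(-1,-1) blocked at (0,3)]
Union (13 distinct): (0,3) (0,5) (1,1) (1,4) (1,5) (2,2) (2,4) (3,4) (3,5) (4,3) (4,5) (5,2) (5,5)

Answer: 13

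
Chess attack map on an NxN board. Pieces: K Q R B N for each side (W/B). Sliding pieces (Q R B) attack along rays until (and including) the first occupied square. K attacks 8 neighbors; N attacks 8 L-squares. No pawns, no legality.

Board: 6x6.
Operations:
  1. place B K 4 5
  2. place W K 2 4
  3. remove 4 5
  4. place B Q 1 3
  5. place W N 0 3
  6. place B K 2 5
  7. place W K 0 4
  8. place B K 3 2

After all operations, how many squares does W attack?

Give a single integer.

Op 1: place BK@(4,5)
Op 2: place WK@(2,4)
Op 3: remove (4,5)
Op 4: place BQ@(1,3)
Op 5: place WN@(0,3)
Op 6: place BK@(2,5)
Op 7: place WK@(0,4)
Op 8: place BK@(3,2)
Per-piece attacks for W:
  WN@(0,3): attacks (1,5) (2,4) (1,1) (2,2)
  WK@(0,4): attacks (0,5) (0,3) (1,4) (1,5) (1,3)
  WK@(2,4): attacks (2,5) (2,3) (3,4) (1,4) (3,5) (3,3) (1,5) (1,3)
Union (13 distinct): (0,3) (0,5) (1,1) (1,3) (1,4) (1,5) (2,2) (2,3) (2,4) (2,5) (3,3) (3,4) (3,5)

Answer: 13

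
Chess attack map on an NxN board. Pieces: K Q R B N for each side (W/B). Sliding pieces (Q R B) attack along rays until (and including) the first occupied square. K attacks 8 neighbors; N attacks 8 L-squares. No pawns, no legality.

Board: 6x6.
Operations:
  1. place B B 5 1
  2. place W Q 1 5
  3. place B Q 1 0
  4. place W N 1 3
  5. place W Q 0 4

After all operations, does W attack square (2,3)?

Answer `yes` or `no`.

Answer: no

Derivation:
Op 1: place BB@(5,1)
Op 2: place WQ@(1,5)
Op 3: place BQ@(1,0)
Op 4: place WN@(1,3)
Op 5: place WQ@(0,4)
Per-piece attacks for W:
  WQ@(0,4): attacks (0,5) (0,3) (0,2) (0,1) (0,0) (1,4) (2,4) (3,4) (4,4) (5,4) (1,5) (1,3) [ray(1,1) blocked at (1,5); ray(1,-1) blocked at (1,3)]
  WN@(1,3): attacks (2,5) (3,4) (0,5) (2,1) (3,2) (0,1)
  WQ@(1,5): attacks (1,4) (1,3) (2,5) (3,5) (4,5) (5,5) (0,5) (2,4) (3,3) (4,2) (5,1) (0,4) [ray(0,-1) blocked at (1,3); ray(1,-1) blocked at (5,1); ray(-1,-1) blocked at (0,4)]
W attacks (2,3): no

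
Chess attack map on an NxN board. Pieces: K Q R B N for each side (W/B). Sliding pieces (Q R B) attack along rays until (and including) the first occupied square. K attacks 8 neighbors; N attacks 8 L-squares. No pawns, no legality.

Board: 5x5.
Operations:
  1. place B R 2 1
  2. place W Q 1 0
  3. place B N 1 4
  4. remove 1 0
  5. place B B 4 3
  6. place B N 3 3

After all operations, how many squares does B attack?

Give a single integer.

Op 1: place BR@(2,1)
Op 2: place WQ@(1,0)
Op 3: place BN@(1,4)
Op 4: remove (1,0)
Op 5: place BB@(4,3)
Op 6: place BN@(3,3)
Per-piece attacks for B:
  BN@(1,4): attacks (2,2) (3,3) (0,2)
  BR@(2,1): attacks (2,2) (2,3) (2,4) (2,0) (3,1) (4,1) (1,1) (0,1)
  BN@(3,3): attacks (1,4) (4,1) (2,1) (1,2)
  BB@(4,3): attacks (3,4) (3,2) (2,1) [ray(-1,-1) blocked at (2,1)]
Union (15 distinct): (0,1) (0,2) (1,1) (1,2) (1,4) (2,0) (2,1) (2,2) (2,3) (2,4) (3,1) (3,2) (3,3) (3,4) (4,1)

Answer: 15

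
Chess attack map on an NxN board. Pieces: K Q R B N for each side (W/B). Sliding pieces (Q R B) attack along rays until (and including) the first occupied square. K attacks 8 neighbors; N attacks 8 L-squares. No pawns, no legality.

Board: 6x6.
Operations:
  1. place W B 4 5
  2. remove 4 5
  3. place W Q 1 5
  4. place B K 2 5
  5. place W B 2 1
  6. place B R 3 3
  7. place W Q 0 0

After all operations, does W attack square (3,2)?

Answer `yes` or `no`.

Op 1: place WB@(4,5)
Op 2: remove (4,5)
Op 3: place WQ@(1,5)
Op 4: place BK@(2,5)
Op 5: place WB@(2,1)
Op 6: place BR@(3,3)
Op 7: place WQ@(0,0)
Per-piece attacks for W:
  WQ@(0,0): attacks (0,1) (0,2) (0,3) (0,4) (0,5) (1,0) (2,0) (3,0) (4,0) (5,0) (1,1) (2,2) (3,3) [ray(1,1) blocked at (3,3)]
  WQ@(1,5): attacks (1,4) (1,3) (1,2) (1,1) (1,0) (2,5) (0,5) (2,4) (3,3) (0,4) [ray(1,0) blocked at (2,5); ray(1,-1) blocked at (3,3)]
  WB@(2,1): attacks (3,2) (4,3) (5,4) (3,0) (1,2) (0,3) (1,0)
W attacks (3,2): yes

Answer: yes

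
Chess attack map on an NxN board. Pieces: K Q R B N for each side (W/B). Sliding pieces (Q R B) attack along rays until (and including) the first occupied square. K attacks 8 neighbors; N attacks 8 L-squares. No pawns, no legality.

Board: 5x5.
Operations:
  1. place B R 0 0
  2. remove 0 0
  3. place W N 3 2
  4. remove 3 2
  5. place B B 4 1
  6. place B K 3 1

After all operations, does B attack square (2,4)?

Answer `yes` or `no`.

Answer: no

Derivation:
Op 1: place BR@(0,0)
Op 2: remove (0,0)
Op 3: place WN@(3,2)
Op 4: remove (3,2)
Op 5: place BB@(4,1)
Op 6: place BK@(3,1)
Per-piece attacks for B:
  BK@(3,1): attacks (3,2) (3,0) (4,1) (2,1) (4,2) (4,0) (2,2) (2,0)
  BB@(4,1): attacks (3,2) (2,3) (1,4) (3,0)
B attacks (2,4): no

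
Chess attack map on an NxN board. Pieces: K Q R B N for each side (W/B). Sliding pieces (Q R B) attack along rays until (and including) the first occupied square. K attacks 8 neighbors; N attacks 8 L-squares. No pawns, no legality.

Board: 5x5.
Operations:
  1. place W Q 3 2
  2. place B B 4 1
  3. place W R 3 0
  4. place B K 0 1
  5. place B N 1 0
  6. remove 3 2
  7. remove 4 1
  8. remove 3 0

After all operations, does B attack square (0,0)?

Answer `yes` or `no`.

Op 1: place WQ@(3,2)
Op 2: place BB@(4,1)
Op 3: place WR@(3,0)
Op 4: place BK@(0,1)
Op 5: place BN@(1,0)
Op 6: remove (3,2)
Op 7: remove (4,1)
Op 8: remove (3,0)
Per-piece attacks for B:
  BK@(0,1): attacks (0,2) (0,0) (1,1) (1,2) (1,0)
  BN@(1,0): attacks (2,2) (3,1) (0,2)
B attacks (0,0): yes

Answer: yes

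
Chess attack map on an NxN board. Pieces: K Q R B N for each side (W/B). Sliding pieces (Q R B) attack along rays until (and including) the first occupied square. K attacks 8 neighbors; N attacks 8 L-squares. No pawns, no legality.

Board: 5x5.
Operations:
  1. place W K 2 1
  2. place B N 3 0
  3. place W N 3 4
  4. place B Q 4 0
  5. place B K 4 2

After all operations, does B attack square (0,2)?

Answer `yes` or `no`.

Answer: no

Derivation:
Op 1: place WK@(2,1)
Op 2: place BN@(3,0)
Op 3: place WN@(3,4)
Op 4: place BQ@(4,0)
Op 5: place BK@(4,2)
Per-piece attacks for B:
  BN@(3,0): attacks (4,2) (2,2) (1,1)
  BQ@(4,0): attacks (4,1) (4,2) (3,0) (3,1) (2,2) (1,3) (0,4) [ray(0,1) blocked at (4,2); ray(-1,0) blocked at (3,0)]
  BK@(4,2): attacks (4,3) (4,1) (3,2) (3,3) (3,1)
B attacks (0,2): no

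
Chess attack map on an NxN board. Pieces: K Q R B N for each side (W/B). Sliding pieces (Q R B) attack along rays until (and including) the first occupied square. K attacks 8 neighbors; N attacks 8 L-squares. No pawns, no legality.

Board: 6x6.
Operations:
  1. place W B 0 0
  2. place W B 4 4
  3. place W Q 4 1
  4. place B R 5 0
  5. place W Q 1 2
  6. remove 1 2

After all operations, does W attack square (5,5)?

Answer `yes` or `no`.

Op 1: place WB@(0,0)
Op 2: place WB@(4,4)
Op 3: place WQ@(4,1)
Op 4: place BR@(5,0)
Op 5: place WQ@(1,2)
Op 6: remove (1,2)
Per-piece attacks for W:
  WB@(0,0): attacks (1,1) (2,2) (3,3) (4,4) [ray(1,1) blocked at (4,4)]
  WQ@(4,1): attacks (4,2) (4,3) (4,4) (4,0) (5,1) (3,1) (2,1) (1,1) (0,1) (5,2) (5,0) (3,2) (2,3) (1,4) (0,5) (3,0) [ray(0,1) blocked at (4,4); ray(1,-1) blocked at (5,0)]
  WB@(4,4): attacks (5,5) (5,3) (3,5) (3,3) (2,2) (1,1) (0,0) [ray(-1,-1) blocked at (0,0)]
W attacks (5,5): yes

Answer: yes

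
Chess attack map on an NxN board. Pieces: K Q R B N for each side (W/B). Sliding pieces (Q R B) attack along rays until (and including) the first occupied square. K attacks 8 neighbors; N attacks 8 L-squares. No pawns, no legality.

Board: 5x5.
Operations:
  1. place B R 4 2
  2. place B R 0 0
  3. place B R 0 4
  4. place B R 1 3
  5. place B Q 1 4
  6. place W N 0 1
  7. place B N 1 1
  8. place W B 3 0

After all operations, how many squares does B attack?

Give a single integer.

Answer: 21

Derivation:
Op 1: place BR@(4,2)
Op 2: place BR@(0,0)
Op 3: place BR@(0,4)
Op 4: place BR@(1,3)
Op 5: place BQ@(1,4)
Op 6: place WN@(0,1)
Op 7: place BN@(1,1)
Op 8: place WB@(3,0)
Per-piece attacks for B:
  BR@(0,0): attacks (0,1) (1,0) (2,0) (3,0) [ray(0,1) blocked at (0,1); ray(1,0) blocked at (3,0)]
  BR@(0,4): attacks (0,3) (0,2) (0,1) (1,4) [ray(0,-1) blocked at (0,1); ray(1,0) blocked at (1,4)]
  BN@(1,1): attacks (2,3) (3,2) (0,3) (3,0)
  BR@(1,3): attacks (1,4) (1,2) (1,1) (2,3) (3,3) (4,3) (0,3) [ray(0,1) blocked at (1,4); ray(0,-1) blocked at (1,1)]
  BQ@(1,4): attacks (1,3) (2,4) (3,4) (4,4) (0,4) (2,3) (3,2) (4,1) (0,3) [ray(0,-1) blocked at (1,3); ray(-1,0) blocked at (0,4)]
  BR@(4,2): attacks (4,3) (4,4) (4,1) (4,0) (3,2) (2,2) (1,2) (0,2)
Union (21 distinct): (0,1) (0,2) (0,3) (0,4) (1,0) (1,1) (1,2) (1,3) (1,4) (2,0) (2,2) (2,3) (2,4) (3,0) (3,2) (3,3) (3,4) (4,0) (4,1) (4,3) (4,4)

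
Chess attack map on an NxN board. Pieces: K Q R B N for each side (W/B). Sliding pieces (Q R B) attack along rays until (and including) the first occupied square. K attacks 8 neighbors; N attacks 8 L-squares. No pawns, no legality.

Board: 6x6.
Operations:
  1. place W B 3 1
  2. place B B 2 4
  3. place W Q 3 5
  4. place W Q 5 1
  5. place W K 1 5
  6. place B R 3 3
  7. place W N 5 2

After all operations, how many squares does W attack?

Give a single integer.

Answer: 21

Derivation:
Op 1: place WB@(3,1)
Op 2: place BB@(2,4)
Op 3: place WQ@(3,5)
Op 4: place WQ@(5,1)
Op 5: place WK@(1,5)
Op 6: place BR@(3,3)
Op 7: place WN@(5,2)
Per-piece attacks for W:
  WK@(1,5): attacks (1,4) (2,5) (0,5) (2,4) (0,4)
  WB@(3,1): attacks (4,2) (5,3) (4,0) (2,2) (1,3) (0,4) (2,0)
  WQ@(3,5): attacks (3,4) (3,3) (4,5) (5,5) (2,5) (1,5) (4,4) (5,3) (2,4) [ray(0,-1) blocked at (3,3); ray(-1,0) blocked at (1,5); ray(-1,-1) blocked at (2,4)]
  WQ@(5,1): attacks (5,2) (5,0) (4,1) (3,1) (4,2) (3,3) (4,0) [ray(0,1) blocked at (5,2); ray(-1,0) blocked at (3,1); ray(-1,1) blocked at (3,3)]
  WN@(5,2): attacks (4,4) (3,3) (4,0) (3,1)
Union (21 distinct): (0,4) (0,5) (1,3) (1,4) (1,5) (2,0) (2,2) (2,4) (2,5) (3,1) (3,3) (3,4) (4,0) (4,1) (4,2) (4,4) (4,5) (5,0) (5,2) (5,3) (5,5)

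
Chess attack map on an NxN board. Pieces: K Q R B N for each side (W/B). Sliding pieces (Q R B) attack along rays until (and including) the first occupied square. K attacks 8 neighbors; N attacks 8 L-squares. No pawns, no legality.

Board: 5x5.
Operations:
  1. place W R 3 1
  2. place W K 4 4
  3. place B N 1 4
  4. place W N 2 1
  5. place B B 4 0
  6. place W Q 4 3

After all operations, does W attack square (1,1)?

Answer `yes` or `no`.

Op 1: place WR@(3,1)
Op 2: place WK@(4,4)
Op 3: place BN@(1,4)
Op 4: place WN@(2,1)
Op 5: place BB@(4,0)
Op 6: place WQ@(4,3)
Per-piece attacks for W:
  WN@(2,1): attacks (3,3) (4,2) (1,3) (0,2) (4,0) (0,0)
  WR@(3,1): attacks (3,2) (3,3) (3,4) (3,0) (4,1) (2,1) [ray(-1,0) blocked at (2,1)]
  WQ@(4,3): attacks (4,4) (4,2) (4,1) (4,0) (3,3) (2,3) (1,3) (0,3) (3,4) (3,2) (2,1) [ray(0,1) blocked at (4,4); ray(0,-1) blocked at (4,0); ray(-1,-1) blocked at (2,1)]
  WK@(4,4): attacks (4,3) (3,4) (3,3)
W attacks (1,1): no

Answer: no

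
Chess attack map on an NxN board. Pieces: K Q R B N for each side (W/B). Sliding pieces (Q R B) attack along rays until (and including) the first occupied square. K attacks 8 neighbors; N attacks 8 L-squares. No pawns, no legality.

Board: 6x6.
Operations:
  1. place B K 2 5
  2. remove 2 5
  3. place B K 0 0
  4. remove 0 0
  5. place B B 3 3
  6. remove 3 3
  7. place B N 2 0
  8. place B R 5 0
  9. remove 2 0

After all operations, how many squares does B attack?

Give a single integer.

Answer: 10

Derivation:
Op 1: place BK@(2,5)
Op 2: remove (2,5)
Op 3: place BK@(0,0)
Op 4: remove (0,0)
Op 5: place BB@(3,3)
Op 6: remove (3,3)
Op 7: place BN@(2,0)
Op 8: place BR@(5,0)
Op 9: remove (2,0)
Per-piece attacks for B:
  BR@(5,0): attacks (5,1) (5,2) (5,3) (5,4) (5,5) (4,0) (3,0) (2,0) (1,0) (0,0)
Union (10 distinct): (0,0) (1,0) (2,0) (3,0) (4,0) (5,1) (5,2) (5,3) (5,4) (5,5)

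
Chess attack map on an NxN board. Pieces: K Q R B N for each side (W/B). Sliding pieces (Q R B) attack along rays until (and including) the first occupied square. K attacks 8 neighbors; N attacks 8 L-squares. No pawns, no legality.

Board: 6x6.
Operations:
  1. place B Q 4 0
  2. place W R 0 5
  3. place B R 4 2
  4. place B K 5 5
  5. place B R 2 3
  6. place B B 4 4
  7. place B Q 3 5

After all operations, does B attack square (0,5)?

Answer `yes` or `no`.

Op 1: place BQ@(4,0)
Op 2: place WR@(0,5)
Op 3: place BR@(4,2)
Op 4: place BK@(5,5)
Op 5: place BR@(2,3)
Op 6: place BB@(4,4)
Op 7: place BQ@(3,5)
Per-piece attacks for B:
  BR@(2,3): attacks (2,4) (2,5) (2,2) (2,1) (2,0) (3,3) (4,3) (5,3) (1,3) (0,3)
  BQ@(3,5): attacks (3,4) (3,3) (3,2) (3,1) (3,0) (4,5) (5,5) (2,5) (1,5) (0,5) (4,4) (2,4) (1,3) (0,2) [ray(1,0) blocked at (5,5); ray(-1,0) blocked at (0,5); ray(1,-1) blocked at (4,4)]
  BQ@(4,0): attacks (4,1) (4,2) (5,0) (3,0) (2,0) (1,0) (0,0) (5,1) (3,1) (2,2) (1,3) (0,4) [ray(0,1) blocked at (4,2)]
  BR@(4,2): attacks (4,3) (4,4) (4,1) (4,0) (5,2) (3,2) (2,2) (1,2) (0,2) [ray(0,1) blocked at (4,4); ray(0,-1) blocked at (4,0)]
  BB@(4,4): attacks (5,5) (5,3) (3,5) (3,3) (2,2) (1,1) (0,0) [ray(1,1) blocked at (5,5); ray(-1,1) blocked at (3,5)]
  BK@(5,5): attacks (5,4) (4,5) (4,4)
B attacks (0,5): yes

Answer: yes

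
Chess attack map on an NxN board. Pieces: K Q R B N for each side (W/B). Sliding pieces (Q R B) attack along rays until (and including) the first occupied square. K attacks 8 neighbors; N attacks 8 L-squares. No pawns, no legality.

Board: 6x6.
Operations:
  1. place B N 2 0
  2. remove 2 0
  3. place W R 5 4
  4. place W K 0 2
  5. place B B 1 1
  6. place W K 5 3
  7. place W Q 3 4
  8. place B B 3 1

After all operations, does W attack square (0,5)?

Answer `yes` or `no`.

Answer: no

Derivation:
Op 1: place BN@(2,0)
Op 2: remove (2,0)
Op 3: place WR@(5,4)
Op 4: place WK@(0,2)
Op 5: place BB@(1,1)
Op 6: place WK@(5,3)
Op 7: place WQ@(3,4)
Op 8: place BB@(3,1)
Per-piece attacks for W:
  WK@(0,2): attacks (0,3) (0,1) (1,2) (1,3) (1,1)
  WQ@(3,4): attacks (3,5) (3,3) (3,2) (3,1) (4,4) (5,4) (2,4) (1,4) (0,4) (4,5) (4,3) (5,2) (2,5) (2,3) (1,2) (0,1) [ray(0,-1) blocked at (3,1); ray(1,0) blocked at (5,4)]
  WK@(5,3): attacks (5,4) (5,2) (4,3) (4,4) (4,2)
  WR@(5,4): attacks (5,5) (5,3) (4,4) (3,4) [ray(0,-1) blocked at (5,3); ray(-1,0) blocked at (3,4)]
W attacks (0,5): no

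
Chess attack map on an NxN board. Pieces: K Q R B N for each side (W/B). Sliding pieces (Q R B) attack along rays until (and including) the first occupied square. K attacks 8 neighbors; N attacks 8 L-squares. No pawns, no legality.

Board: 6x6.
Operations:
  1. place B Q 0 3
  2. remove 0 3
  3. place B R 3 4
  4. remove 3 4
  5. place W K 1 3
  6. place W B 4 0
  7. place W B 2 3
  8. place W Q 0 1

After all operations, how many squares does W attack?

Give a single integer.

Op 1: place BQ@(0,3)
Op 2: remove (0,3)
Op 3: place BR@(3,4)
Op 4: remove (3,4)
Op 5: place WK@(1,3)
Op 6: place WB@(4,0)
Op 7: place WB@(2,3)
Op 8: place WQ@(0,1)
Per-piece attacks for W:
  WQ@(0,1): attacks (0,2) (0,3) (0,4) (0,5) (0,0) (1,1) (2,1) (3,1) (4,1) (5,1) (1,2) (2,3) (1,0) [ray(1,1) blocked at (2,3)]
  WK@(1,3): attacks (1,4) (1,2) (2,3) (0,3) (2,4) (2,2) (0,4) (0,2)
  WB@(2,3): attacks (3,4) (4,5) (3,2) (4,1) (5,0) (1,4) (0,5) (1,2) (0,1) [ray(-1,-1) blocked at (0,1)]
  WB@(4,0): attacks (5,1) (3,1) (2,2) (1,3) [ray(-1,1) blocked at (1,3)]
Union (22 distinct): (0,0) (0,1) (0,2) (0,3) (0,4) (0,5) (1,0) (1,1) (1,2) (1,3) (1,4) (2,1) (2,2) (2,3) (2,4) (3,1) (3,2) (3,4) (4,1) (4,5) (5,0) (5,1)

Answer: 22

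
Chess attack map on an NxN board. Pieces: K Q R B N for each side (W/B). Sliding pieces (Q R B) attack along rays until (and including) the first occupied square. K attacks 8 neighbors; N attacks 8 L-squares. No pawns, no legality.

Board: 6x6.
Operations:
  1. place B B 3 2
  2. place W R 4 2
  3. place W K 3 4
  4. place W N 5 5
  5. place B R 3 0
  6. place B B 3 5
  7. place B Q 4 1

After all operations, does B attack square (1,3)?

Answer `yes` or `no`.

Op 1: place BB@(3,2)
Op 2: place WR@(4,2)
Op 3: place WK@(3,4)
Op 4: place WN@(5,5)
Op 5: place BR@(3,0)
Op 6: place BB@(3,5)
Op 7: place BQ@(4,1)
Per-piece attacks for B:
  BR@(3,0): attacks (3,1) (3,2) (4,0) (5,0) (2,0) (1,0) (0,0) [ray(0,1) blocked at (3,2)]
  BB@(3,2): attacks (4,3) (5,4) (4,1) (2,3) (1,4) (0,5) (2,1) (1,0) [ray(1,-1) blocked at (4,1)]
  BB@(3,5): attacks (4,4) (5,3) (2,4) (1,3) (0,2)
  BQ@(4,1): attacks (4,2) (4,0) (5,1) (3,1) (2,1) (1,1) (0,1) (5,2) (5,0) (3,2) (3,0) [ray(0,1) blocked at (4,2); ray(-1,1) blocked at (3,2); ray(-1,-1) blocked at (3,0)]
B attacks (1,3): yes

Answer: yes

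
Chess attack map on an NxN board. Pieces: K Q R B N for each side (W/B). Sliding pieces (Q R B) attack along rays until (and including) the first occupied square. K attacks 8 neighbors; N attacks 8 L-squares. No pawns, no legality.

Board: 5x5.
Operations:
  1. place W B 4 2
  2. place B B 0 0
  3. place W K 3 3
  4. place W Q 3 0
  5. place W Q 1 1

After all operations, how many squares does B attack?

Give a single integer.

Answer: 1

Derivation:
Op 1: place WB@(4,2)
Op 2: place BB@(0,0)
Op 3: place WK@(3,3)
Op 4: place WQ@(3,0)
Op 5: place WQ@(1,1)
Per-piece attacks for B:
  BB@(0,0): attacks (1,1) [ray(1,1) blocked at (1,1)]
Union (1 distinct): (1,1)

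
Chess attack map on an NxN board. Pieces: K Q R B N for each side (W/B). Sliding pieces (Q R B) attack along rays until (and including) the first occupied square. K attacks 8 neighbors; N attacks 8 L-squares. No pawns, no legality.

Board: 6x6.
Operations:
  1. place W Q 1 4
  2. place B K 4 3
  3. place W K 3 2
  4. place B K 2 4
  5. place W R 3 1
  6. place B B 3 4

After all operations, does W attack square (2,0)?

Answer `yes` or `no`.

Op 1: place WQ@(1,4)
Op 2: place BK@(4,3)
Op 3: place WK@(3,2)
Op 4: place BK@(2,4)
Op 5: place WR@(3,1)
Op 6: place BB@(3,4)
Per-piece attacks for W:
  WQ@(1,4): attacks (1,5) (1,3) (1,2) (1,1) (1,0) (2,4) (0,4) (2,5) (2,3) (3,2) (0,5) (0,3) [ray(1,0) blocked at (2,4); ray(1,-1) blocked at (3,2)]
  WR@(3,1): attacks (3,2) (3,0) (4,1) (5,1) (2,1) (1,1) (0,1) [ray(0,1) blocked at (3,2)]
  WK@(3,2): attacks (3,3) (3,1) (4,2) (2,2) (4,3) (4,1) (2,3) (2,1)
W attacks (2,0): no

Answer: no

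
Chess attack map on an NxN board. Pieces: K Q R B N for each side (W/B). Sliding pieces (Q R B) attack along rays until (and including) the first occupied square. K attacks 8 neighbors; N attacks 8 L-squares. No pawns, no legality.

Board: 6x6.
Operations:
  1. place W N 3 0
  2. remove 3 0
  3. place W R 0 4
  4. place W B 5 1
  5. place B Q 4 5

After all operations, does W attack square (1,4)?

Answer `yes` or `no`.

Answer: yes

Derivation:
Op 1: place WN@(3,0)
Op 2: remove (3,0)
Op 3: place WR@(0,4)
Op 4: place WB@(5,1)
Op 5: place BQ@(4,5)
Per-piece attacks for W:
  WR@(0,4): attacks (0,5) (0,3) (0,2) (0,1) (0,0) (1,4) (2,4) (3,4) (4,4) (5,4)
  WB@(5,1): attacks (4,2) (3,3) (2,4) (1,5) (4,0)
W attacks (1,4): yes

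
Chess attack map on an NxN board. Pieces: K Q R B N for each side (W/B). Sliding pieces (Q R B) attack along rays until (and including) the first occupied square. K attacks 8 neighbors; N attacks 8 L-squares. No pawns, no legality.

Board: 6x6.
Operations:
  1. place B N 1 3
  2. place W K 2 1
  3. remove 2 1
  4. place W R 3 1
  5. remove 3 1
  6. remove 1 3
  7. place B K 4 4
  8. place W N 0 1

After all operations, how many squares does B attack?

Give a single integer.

Answer: 8

Derivation:
Op 1: place BN@(1,3)
Op 2: place WK@(2,1)
Op 3: remove (2,1)
Op 4: place WR@(3,1)
Op 5: remove (3,1)
Op 6: remove (1,3)
Op 7: place BK@(4,4)
Op 8: place WN@(0,1)
Per-piece attacks for B:
  BK@(4,4): attacks (4,5) (4,3) (5,4) (3,4) (5,5) (5,3) (3,5) (3,3)
Union (8 distinct): (3,3) (3,4) (3,5) (4,3) (4,5) (5,3) (5,4) (5,5)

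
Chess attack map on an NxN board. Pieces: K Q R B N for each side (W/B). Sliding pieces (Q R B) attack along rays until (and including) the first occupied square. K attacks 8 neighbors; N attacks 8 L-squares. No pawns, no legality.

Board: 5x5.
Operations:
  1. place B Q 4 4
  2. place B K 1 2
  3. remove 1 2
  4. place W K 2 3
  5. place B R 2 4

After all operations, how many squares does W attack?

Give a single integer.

Op 1: place BQ@(4,4)
Op 2: place BK@(1,2)
Op 3: remove (1,2)
Op 4: place WK@(2,3)
Op 5: place BR@(2,4)
Per-piece attacks for W:
  WK@(2,3): attacks (2,4) (2,2) (3,3) (1,3) (3,4) (3,2) (1,4) (1,2)
Union (8 distinct): (1,2) (1,3) (1,4) (2,2) (2,4) (3,2) (3,3) (3,4)

Answer: 8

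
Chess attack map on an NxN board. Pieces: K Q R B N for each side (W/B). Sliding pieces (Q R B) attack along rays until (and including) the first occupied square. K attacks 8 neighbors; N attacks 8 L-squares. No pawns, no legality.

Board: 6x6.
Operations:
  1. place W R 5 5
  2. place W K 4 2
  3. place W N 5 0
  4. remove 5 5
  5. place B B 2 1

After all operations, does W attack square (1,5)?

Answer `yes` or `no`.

Answer: no

Derivation:
Op 1: place WR@(5,5)
Op 2: place WK@(4,2)
Op 3: place WN@(5,0)
Op 4: remove (5,5)
Op 5: place BB@(2,1)
Per-piece attacks for W:
  WK@(4,2): attacks (4,3) (4,1) (5,2) (3,2) (5,3) (5,1) (3,3) (3,1)
  WN@(5,0): attacks (4,2) (3,1)
W attacks (1,5): no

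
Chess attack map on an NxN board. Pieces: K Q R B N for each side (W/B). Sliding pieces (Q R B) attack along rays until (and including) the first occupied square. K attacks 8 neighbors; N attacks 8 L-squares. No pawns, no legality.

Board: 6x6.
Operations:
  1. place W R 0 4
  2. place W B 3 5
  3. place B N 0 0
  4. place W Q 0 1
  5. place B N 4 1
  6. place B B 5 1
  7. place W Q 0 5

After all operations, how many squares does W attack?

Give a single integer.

Answer: 25

Derivation:
Op 1: place WR@(0,4)
Op 2: place WB@(3,5)
Op 3: place BN@(0,0)
Op 4: place WQ@(0,1)
Op 5: place BN@(4,1)
Op 6: place BB@(5,1)
Op 7: place WQ@(0,5)
Per-piece attacks for W:
  WQ@(0,1): attacks (0,2) (0,3) (0,4) (0,0) (1,1) (2,1) (3,1) (4,1) (1,2) (2,3) (3,4) (4,5) (1,0) [ray(0,1) blocked at (0,4); ray(0,-1) blocked at (0,0); ray(1,0) blocked at (4,1)]
  WR@(0,4): attacks (0,5) (0,3) (0,2) (0,1) (1,4) (2,4) (3,4) (4,4) (5,4) [ray(0,1) blocked at (0,5); ray(0,-1) blocked at (0,1)]
  WQ@(0,5): attacks (0,4) (1,5) (2,5) (3,5) (1,4) (2,3) (3,2) (4,1) [ray(0,-1) blocked at (0,4); ray(1,0) blocked at (3,5); ray(1,-1) blocked at (4,1)]
  WB@(3,5): attacks (4,4) (5,3) (2,4) (1,3) (0,2)
Union (25 distinct): (0,0) (0,1) (0,2) (0,3) (0,4) (0,5) (1,0) (1,1) (1,2) (1,3) (1,4) (1,5) (2,1) (2,3) (2,4) (2,5) (3,1) (3,2) (3,4) (3,5) (4,1) (4,4) (4,5) (5,3) (5,4)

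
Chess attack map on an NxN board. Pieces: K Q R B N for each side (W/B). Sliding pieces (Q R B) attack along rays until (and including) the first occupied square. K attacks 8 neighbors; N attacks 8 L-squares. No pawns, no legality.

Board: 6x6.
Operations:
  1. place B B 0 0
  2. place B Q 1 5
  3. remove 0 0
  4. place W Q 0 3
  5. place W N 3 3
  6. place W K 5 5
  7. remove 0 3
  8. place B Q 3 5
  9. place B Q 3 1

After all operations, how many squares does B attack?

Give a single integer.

Op 1: place BB@(0,0)
Op 2: place BQ@(1,5)
Op 3: remove (0,0)
Op 4: place WQ@(0,3)
Op 5: place WN@(3,3)
Op 6: place WK@(5,5)
Op 7: remove (0,3)
Op 8: place BQ@(3,5)
Op 9: place BQ@(3,1)
Per-piece attacks for B:
  BQ@(1,5): attacks (1,4) (1,3) (1,2) (1,1) (1,0) (2,5) (3,5) (0,5) (2,4) (3,3) (0,4) [ray(1,0) blocked at (3,5); ray(1,-1) blocked at (3,3)]
  BQ@(3,1): attacks (3,2) (3,3) (3,0) (4,1) (5,1) (2,1) (1,1) (0,1) (4,2) (5,3) (4,0) (2,2) (1,3) (0,4) (2,0) [ray(0,1) blocked at (3,3)]
  BQ@(3,5): attacks (3,4) (3,3) (4,5) (5,5) (2,5) (1,5) (4,4) (5,3) (2,4) (1,3) (0,2) [ray(0,-1) blocked at (3,3); ray(1,0) blocked at (5,5); ray(-1,0) blocked at (1,5)]
Union (28 distinct): (0,1) (0,2) (0,4) (0,5) (1,0) (1,1) (1,2) (1,3) (1,4) (1,5) (2,0) (2,1) (2,2) (2,4) (2,5) (3,0) (3,2) (3,3) (3,4) (3,5) (4,0) (4,1) (4,2) (4,4) (4,5) (5,1) (5,3) (5,5)

Answer: 28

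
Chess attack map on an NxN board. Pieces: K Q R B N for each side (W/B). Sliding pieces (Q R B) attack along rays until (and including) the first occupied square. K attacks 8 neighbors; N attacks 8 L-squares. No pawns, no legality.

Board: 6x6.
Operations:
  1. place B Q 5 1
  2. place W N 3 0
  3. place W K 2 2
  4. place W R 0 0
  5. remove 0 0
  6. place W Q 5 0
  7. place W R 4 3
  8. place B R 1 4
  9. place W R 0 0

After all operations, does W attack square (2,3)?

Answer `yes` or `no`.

Answer: yes

Derivation:
Op 1: place BQ@(5,1)
Op 2: place WN@(3,0)
Op 3: place WK@(2,2)
Op 4: place WR@(0,0)
Op 5: remove (0,0)
Op 6: place WQ@(5,0)
Op 7: place WR@(4,3)
Op 8: place BR@(1,4)
Op 9: place WR@(0,0)
Per-piece attacks for W:
  WR@(0,0): attacks (0,1) (0,2) (0,3) (0,4) (0,5) (1,0) (2,0) (3,0) [ray(1,0) blocked at (3,0)]
  WK@(2,2): attacks (2,3) (2,1) (3,2) (1,2) (3,3) (3,1) (1,3) (1,1)
  WN@(3,0): attacks (4,2) (5,1) (2,2) (1,1)
  WR@(4,3): attacks (4,4) (4,5) (4,2) (4,1) (4,0) (5,3) (3,3) (2,3) (1,3) (0,3)
  WQ@(5,0): attacks (5,1) (4,0) (3,0) (4,1) (3,2) (2,3) (1,4) [ray(0,1) blocked at (5,1); ray(-1,0) blocked at (3,0); ray(-1,1) blocked at (1,4)]
W attacks (2,3): yes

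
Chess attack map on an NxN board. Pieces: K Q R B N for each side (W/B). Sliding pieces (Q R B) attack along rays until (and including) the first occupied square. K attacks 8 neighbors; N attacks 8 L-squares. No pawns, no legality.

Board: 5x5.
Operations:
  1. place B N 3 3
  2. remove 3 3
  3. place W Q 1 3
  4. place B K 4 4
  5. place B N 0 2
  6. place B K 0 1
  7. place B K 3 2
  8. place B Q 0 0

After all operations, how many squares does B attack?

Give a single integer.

Answer: 20

Derivation:
Op 1: place BN@(3,3)
Op 2: remove (3,3)
Op 3: place WQ@(1,3)
Op 4: place BK@(4,4)
Op 5: place BN@(0,2)
Op 6: place BK@(0,1)
Op 7: place BK@(3,2)
Op 8: place BQ@(0,0)
Per-piece attacks for B:
  BQ@(0,0): attacks (0,1) (1,0) (2,0) (3,0) (4,0) (1,1) (2,2) (3,3) (4,4) [ray(0,1) blocked at (0,1); ray(1,1) blocked at (4,4)]
  BK@(0,1): attacks (0,2) (0,0) (1,1) (1,2) (1,0)
  BN@(0,2): attacks (1,4) (2,3) (1,0) (2,1)
  BK@(3,2): attacks (3,3) (3,1) (4,2) (2,2) (4,3) (4,1) (2,3) (2,1)
  BK@(4,4): attacks (4,3) (3,4) (3,3)
Union (20 distinct): (0,0) (0,1) (0,2) (1,0) (1,1) (1,2) (1,4) (2,0) (2,1) (2,2) (2,3) (3,0) (3,1) (3,3) (3,4) (4,0) (4,1) (4,2) (4,3) (4,4)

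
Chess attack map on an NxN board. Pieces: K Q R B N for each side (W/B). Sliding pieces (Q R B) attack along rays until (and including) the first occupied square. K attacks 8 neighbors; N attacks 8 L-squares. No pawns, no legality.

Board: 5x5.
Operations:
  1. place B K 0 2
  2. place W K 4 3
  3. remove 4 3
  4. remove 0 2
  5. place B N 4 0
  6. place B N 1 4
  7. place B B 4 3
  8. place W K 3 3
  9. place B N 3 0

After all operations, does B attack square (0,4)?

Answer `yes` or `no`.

Answer: no

Derivation:
Op 1: place BK@(0,2)
Op 2: place WK@(4,3)
Op 3: remove (4,3)
Op 4: remove (0,2)
Op 5: place BN@(4,0)
Op 6: place BN@(1,4)
Op 7: place BB@(4,3)
Op 8: place WK@(3,3)
Op 9: place BN@(3,0)
Per-piece attacks for B:
  BN@(1,4): attacks (2,2) (3,3) (0,2)
  BN@(3,0): attacks (4,2) (2,2) (1,1)
  BN@(4,0): attacks (3,2) (2,1)
  BB@(4,3): attacks (3,4) (3,2) (2,1) (1,0)
B attacks (0,4): no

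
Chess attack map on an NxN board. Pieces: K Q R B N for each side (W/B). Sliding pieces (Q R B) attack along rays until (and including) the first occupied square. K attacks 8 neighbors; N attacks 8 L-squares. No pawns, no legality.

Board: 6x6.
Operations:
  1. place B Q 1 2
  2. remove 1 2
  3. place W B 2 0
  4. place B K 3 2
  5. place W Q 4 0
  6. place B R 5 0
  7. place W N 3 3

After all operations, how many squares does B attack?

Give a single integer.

Op 1: place BQ@(1,2)
Op 2: remove (1,2)
Op 3: place WB@(2,0)
Op 4: place BK@(3,2)
Op 5: place WQ@(4,0)
Op 6: place BR@(5,0)
Op 7: place WN@(3,3)
Per-piece attacks for B:
  BK@(3,2): attacks (3,3) (3,1) (4,2) (2,2) (4,3) (4,1) (2,3) (2,1)
  BR@(5,0): attacks (5,1) (5,2) (5,3) (5,4) (5,5) (4,0) [ray(-1,0) blocked at (4,0)]
Union (14 distinct): (2,1) (2,2) (2,3) (3,1) (3,3) (4,0) (4,1) (4,2) (4,3) (5,1) (5,2) (5,3) (5,4) (5,5)

Answer: 14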